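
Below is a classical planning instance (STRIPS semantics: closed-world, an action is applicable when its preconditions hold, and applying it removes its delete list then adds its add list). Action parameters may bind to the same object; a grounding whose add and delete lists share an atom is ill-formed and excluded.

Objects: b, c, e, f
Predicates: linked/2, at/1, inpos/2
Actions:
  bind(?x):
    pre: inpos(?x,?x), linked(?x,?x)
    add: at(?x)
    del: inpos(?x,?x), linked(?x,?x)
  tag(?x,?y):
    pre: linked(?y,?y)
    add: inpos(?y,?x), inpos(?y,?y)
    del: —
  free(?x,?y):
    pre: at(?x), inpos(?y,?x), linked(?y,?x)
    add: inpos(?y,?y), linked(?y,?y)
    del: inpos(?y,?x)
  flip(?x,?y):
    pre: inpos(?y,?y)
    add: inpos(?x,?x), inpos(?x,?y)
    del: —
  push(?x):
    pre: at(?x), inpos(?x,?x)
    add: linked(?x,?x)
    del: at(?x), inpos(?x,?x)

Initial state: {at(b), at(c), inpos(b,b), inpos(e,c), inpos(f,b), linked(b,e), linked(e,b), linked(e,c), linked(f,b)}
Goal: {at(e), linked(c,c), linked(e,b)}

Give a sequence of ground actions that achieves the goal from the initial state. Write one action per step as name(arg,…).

free(c,e); bind(e); flip(c,b); push(c)

1. free(c,e)  →  {at(b), at(c), inpos(b,b), inpos(e,e), inpos(f,b), linked(b,e), linked(e,b), linked(e,c), linked(e,e), linked(f,b)}
2. bind(e)  →  {at(b), at(c), at(e), inpos(b,b), inpos(f,b), linked(b,e), linked(e,b), linked(e,c), linked(f,b)}
3. flip(c,b)  →  {at(b), at(c), at(e), inpos(b,b), inpos(c,b), inpos(c,c), inpos(f,b), linked(b,e), linked(e,b), linked(e,c), linked(f,b)}
4. push(c)  →  {at(b), at(e), inpos(b,b), inpos(c,b), inpos(f,b), linked(b,e), linked(c,c), linked(e,b), linked(e,c), linked(f,b)}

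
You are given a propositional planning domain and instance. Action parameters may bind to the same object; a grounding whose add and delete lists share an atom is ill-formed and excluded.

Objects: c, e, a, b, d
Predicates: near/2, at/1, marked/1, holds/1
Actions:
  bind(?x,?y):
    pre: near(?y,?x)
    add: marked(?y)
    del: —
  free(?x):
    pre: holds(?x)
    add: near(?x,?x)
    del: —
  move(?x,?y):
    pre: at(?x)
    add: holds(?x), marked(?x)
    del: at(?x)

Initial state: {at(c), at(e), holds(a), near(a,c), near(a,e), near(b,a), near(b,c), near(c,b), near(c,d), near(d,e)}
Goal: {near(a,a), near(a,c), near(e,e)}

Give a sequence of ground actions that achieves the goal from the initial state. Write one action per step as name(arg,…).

1. free(a)  →  {at(c), at(e), holds(a), near(a,a), near(a,c), near(a,e), near(b,a), near(b,c), near(c,b), near(c,d), near(d,e)}
2. move(e,c)  →  {at(c), holds(a), holds(e), marked(e), near(a,a), near(a,c), near(a,e), near(b,a), near(b,c), near(c,b), near(c,d), near(d,e)}
3. free(e)  →  {at(c), holds(a), holds(e), marked(e), near(a,a), near(a,c), near(a,e), near(b,a), near(b,c), near(c,b), near(c,d), near(d,e), near(e,e)}

free(a); move(e,c); free(e)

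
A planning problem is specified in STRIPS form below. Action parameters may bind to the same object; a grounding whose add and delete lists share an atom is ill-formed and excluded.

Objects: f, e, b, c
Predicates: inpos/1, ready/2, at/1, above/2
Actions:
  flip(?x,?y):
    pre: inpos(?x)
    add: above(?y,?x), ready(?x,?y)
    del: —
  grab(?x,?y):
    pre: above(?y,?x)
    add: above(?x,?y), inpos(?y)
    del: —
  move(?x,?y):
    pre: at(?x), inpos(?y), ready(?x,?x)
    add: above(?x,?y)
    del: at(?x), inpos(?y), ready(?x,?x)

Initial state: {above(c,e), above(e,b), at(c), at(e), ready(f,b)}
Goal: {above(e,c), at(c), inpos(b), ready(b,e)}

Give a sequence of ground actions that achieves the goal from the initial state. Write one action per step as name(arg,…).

grab(e,c); flip(c,b); grab(c,b); flip(b,e)

1. grab(e,c)  →  {above(c,e), above(e,b), above(e,c), at(c), at(e), inpos(c), ready(f,b)}
2. flip(c,b)  →  {above(b,c), above(c,e), above(e,b), above(e,c), at(c), at(e), inpos(c), ready(c,b), ready(f,b)}
3. grab(c,b)  →  {above(b,c), above(c,b), above(c,e), above(e,b), above(e,c), at(c), at(e), inpos(b), inpos(c), ready(c,b), ready(f,b)}
4. flip(b,e)  →  {above(b,c), above(c,b), above(c,e), above(e,b), above(e,c), at(c), at(e), inpos(b), inpos(c), ready(b,e), ready(c,b), ready(f,b)}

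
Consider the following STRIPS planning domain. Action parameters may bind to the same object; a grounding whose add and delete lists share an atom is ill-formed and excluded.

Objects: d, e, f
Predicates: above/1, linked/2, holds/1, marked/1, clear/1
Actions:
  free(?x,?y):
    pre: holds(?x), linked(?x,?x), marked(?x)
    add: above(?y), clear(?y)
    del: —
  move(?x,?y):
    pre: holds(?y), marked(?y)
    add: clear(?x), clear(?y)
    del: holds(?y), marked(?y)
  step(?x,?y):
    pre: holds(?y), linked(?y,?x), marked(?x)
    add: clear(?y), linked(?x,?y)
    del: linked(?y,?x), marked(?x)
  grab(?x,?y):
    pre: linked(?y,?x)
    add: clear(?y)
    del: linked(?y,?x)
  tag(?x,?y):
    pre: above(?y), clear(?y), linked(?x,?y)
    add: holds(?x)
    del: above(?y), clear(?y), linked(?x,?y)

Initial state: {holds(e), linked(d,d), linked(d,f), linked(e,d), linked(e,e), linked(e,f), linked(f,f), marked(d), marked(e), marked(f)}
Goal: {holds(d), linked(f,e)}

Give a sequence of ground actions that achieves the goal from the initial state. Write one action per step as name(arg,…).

1. free(e,d)  →  {above(d), clear(d), holds(e), linked(d,d), linked(d,f), linked(e,d), linked(e,e), linked(e,f), linked(f,f), marked(d), marked(e), marked(f)}
2. step(f,e)  →  {above(d), clear(d), clear(e), holds(e), linked(d,d), linked(d,f), linked(e,d), linked(e,e), linked(f,e), linked(f,f), marked(d), marked(e)}
3. tag(d,d)  →  {clear(e), holds(d), holds(e), linked(d,f), linked(e,d), linked(e,e), linked(f,e), linked(f,f), marked(d), marked(e)}

free(e,d); step(f,e); tag(d,d)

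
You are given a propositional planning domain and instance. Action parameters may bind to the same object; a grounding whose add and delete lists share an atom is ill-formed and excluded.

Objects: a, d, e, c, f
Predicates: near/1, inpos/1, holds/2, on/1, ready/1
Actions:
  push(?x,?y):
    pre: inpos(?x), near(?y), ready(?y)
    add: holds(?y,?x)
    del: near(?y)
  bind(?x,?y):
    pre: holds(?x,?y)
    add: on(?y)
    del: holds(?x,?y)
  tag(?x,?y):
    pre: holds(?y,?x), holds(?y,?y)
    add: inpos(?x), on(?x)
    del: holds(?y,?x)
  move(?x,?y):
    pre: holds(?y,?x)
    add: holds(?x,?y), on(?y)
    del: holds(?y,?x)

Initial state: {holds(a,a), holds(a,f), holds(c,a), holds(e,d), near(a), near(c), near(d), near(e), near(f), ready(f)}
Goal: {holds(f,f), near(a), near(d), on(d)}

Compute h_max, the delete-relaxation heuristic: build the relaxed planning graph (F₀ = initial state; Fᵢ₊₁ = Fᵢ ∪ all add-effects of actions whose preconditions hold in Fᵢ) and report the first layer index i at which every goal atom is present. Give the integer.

F0 = init (10 atoms)
F1 = F0 ∪ {holds(a,c), holds(d,e), holds(f,a), inpos(a), inpos(f), on(a), on(c), on(d), on(e), on(f)}  (20 atoms)
F2 = F1 ∪ {holds(f,f), inpos(c)}  (22 atoms)
goal ⊆ F2  ⇒  h_max = 2

2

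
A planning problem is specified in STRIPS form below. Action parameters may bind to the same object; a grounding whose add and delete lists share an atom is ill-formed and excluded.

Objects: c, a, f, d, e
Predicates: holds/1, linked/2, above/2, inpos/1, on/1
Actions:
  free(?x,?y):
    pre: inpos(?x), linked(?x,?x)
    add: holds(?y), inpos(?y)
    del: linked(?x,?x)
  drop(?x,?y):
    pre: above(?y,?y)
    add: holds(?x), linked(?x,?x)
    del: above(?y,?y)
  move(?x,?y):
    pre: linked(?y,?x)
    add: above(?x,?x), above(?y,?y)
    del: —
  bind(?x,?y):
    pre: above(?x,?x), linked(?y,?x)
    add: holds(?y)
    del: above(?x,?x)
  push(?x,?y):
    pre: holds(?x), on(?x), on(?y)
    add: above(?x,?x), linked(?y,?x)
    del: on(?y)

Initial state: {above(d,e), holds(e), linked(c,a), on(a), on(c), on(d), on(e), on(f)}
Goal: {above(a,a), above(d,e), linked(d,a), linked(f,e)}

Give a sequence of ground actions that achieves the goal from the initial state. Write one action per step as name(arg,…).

1. push(e,f)  →  {above(d,e), above(e,e), holds(e), linked(c,a), linked(f,e), on(a), on(c), on(d), on(e)}
2. drop(a,e)  →  {above(d,e), holds(a), holds(e), linked(a,a), linked(c,a), linked(f,e), on(a), on(c), on(d), on(e)}
3. push(a,d)  →  {above(a,a), above(d,e), holds(a), holds(e), linked(a,a), linked(c,a), linked(d,a), linked(f,e), on(a), on(c), on(e)}

push(e,f); drop(a,e); push(a,d)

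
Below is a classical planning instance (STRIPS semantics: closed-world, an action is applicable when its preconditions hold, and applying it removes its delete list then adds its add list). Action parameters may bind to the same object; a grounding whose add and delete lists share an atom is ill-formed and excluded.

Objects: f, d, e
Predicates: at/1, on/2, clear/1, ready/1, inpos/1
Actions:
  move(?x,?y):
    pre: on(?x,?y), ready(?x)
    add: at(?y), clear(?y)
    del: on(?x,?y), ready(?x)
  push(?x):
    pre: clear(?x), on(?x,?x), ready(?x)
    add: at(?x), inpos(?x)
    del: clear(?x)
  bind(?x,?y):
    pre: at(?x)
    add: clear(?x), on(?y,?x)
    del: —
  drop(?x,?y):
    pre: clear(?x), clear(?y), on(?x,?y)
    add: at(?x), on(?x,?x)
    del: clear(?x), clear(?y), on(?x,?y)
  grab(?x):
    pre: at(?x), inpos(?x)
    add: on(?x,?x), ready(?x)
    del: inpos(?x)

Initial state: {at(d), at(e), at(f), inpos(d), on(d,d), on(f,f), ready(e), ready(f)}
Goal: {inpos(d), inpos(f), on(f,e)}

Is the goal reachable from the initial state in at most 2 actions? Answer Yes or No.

1. bind(f,f)  →  {at(d), at(e), at(f), clear(f), inpos(d), on(d,d), on(f,f), ready(e), ready(f)}
2. push(f)  →  {at(d), at(e), at(f), inpos(d), inpos(f), on(d,d), on(f,f), ready(e), ready(f)}
3. bind(e,f)  →  {at(d), at(e), at(f), clear(e), inpos(d), inpos(f), on(d,d), on(f,e), on(f,f), ready(e), ready(f)}
optimal plan length = 3; 3 > 2

No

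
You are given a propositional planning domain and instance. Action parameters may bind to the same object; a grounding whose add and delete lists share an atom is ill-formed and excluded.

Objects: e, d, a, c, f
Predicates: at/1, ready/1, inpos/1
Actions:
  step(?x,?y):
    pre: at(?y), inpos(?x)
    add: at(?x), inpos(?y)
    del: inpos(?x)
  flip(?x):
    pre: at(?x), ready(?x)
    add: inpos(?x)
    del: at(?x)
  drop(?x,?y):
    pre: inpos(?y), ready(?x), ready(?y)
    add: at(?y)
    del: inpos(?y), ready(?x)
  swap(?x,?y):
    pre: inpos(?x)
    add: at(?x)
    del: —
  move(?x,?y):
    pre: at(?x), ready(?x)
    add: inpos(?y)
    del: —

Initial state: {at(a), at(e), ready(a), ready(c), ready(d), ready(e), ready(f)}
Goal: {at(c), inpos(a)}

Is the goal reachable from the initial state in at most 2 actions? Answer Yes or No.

Yes

1. move(e,c)  →  {at(a), at(e), inpos(c), ready(a), ready(c), ready(d), ready(e), ready(f)}
2. step(c,a)  →  {at(a), at(c), at(e), inpos(a), ready(a), ready(c), ready(d), ready(e), ready(f)}
optimal plan length = 2; 2 ≤ 2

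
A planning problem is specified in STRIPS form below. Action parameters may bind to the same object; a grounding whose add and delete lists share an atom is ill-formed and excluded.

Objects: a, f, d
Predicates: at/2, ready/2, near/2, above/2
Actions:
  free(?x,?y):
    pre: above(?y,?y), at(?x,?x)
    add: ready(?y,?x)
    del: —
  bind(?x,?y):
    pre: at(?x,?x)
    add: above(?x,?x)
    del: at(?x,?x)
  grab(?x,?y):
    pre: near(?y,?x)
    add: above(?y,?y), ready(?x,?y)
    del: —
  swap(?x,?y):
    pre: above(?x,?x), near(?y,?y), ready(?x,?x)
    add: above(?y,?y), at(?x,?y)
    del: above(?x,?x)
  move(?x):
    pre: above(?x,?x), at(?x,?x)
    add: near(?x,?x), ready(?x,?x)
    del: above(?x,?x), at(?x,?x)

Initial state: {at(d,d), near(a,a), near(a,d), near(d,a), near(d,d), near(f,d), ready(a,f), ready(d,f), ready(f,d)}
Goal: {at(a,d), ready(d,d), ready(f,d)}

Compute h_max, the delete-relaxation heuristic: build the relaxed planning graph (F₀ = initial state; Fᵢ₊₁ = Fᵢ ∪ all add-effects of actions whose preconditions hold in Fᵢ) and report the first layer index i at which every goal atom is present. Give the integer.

F0 = init (9 atoms)
F1 = F0 ∪ {above(a,a), above(d,d), above(f,f), ready(a,a), ready(a,d), ready(d,a), ready(d,d)}  (16 atoms)
F2 = F1 ∪ {at(a,d), at(d,a)}  (18 atoms)
goal ⊆ F2  ⇒  h_max = 2

2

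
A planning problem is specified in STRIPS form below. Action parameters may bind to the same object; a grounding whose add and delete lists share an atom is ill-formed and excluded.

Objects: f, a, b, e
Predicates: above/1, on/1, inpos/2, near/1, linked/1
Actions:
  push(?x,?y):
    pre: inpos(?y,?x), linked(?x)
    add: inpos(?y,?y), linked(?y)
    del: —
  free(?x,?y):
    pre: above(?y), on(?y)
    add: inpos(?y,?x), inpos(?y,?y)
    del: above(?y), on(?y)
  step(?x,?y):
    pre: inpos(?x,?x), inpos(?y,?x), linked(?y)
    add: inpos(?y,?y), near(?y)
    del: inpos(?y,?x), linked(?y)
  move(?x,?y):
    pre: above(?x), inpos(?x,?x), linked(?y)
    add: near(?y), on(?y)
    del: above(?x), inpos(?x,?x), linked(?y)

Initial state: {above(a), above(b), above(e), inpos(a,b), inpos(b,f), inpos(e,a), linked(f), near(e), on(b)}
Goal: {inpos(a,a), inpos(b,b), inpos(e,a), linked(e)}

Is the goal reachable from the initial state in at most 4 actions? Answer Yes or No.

Yes

1. push(f,b)  →  {above(a), above(b), above(e), inpos(a,b), inpos(b,b), inpos(b,f), inpos(e,a), linked(b), linked(f), near(e), on(b)}
2. push(b,a)  →  {above(a), above(b), above(e), inpos(a,a), inpos(a,b), inpos(b,b), inpos(b,f), inpos(e,a), linked(a), linked(b), linked(f), near(e), on(b)}
3. push(a,e)  →  {above(a), above(b), above(e), inpos(a,a), inpos(a,b), inpos(b,b), inpos(b,f), inpos(e,a), inpos(e,e), linked(a), linked(b), linked(e), linked(f), near(e), on(b)}
optimal plan length = 3; 3 ≤ 4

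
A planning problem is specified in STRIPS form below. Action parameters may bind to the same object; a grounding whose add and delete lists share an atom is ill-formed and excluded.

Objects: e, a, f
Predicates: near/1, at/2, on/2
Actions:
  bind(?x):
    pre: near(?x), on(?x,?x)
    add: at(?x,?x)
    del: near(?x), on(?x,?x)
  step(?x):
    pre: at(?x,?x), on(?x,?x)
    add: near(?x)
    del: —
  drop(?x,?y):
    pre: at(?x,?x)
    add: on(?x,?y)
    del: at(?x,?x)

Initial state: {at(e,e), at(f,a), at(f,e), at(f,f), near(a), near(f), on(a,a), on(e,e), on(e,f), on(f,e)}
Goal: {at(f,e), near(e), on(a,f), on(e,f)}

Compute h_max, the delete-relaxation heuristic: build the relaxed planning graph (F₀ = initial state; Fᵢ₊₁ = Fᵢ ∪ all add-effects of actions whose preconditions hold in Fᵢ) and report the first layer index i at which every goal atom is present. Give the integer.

F0 = init (10 atoms)
F1 = F0 ∪ {at(a,a), near(e), on(e,a), on(f,a), on(f,f)}  (15 atoms)
F2 = F1 ∪ {on(a,e), on(a,f)}  (17 atoms)
goal ⊆ F2  ⇒  h_max = 2

2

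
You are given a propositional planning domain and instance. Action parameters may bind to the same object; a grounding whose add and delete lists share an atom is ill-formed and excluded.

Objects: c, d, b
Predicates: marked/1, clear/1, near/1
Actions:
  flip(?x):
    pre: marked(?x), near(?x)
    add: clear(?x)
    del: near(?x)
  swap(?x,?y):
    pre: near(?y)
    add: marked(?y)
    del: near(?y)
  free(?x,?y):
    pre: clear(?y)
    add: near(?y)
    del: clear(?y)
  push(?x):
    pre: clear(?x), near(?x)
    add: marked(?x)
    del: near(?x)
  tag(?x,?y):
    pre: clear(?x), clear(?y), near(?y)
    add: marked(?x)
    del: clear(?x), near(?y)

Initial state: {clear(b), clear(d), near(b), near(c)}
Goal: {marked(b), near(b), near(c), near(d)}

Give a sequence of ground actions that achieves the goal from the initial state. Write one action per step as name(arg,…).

swap(c,b); free(c,d); free(c,b)

1. swap(c,b)  →  {clear(b), clear(d), marked(b), near(c)}
2. free(c,d)  →  {clear(b), marked(b), near(c), near(d)}
3. free(c,b)  →  {marked(b), near(b), near(c), near(d)}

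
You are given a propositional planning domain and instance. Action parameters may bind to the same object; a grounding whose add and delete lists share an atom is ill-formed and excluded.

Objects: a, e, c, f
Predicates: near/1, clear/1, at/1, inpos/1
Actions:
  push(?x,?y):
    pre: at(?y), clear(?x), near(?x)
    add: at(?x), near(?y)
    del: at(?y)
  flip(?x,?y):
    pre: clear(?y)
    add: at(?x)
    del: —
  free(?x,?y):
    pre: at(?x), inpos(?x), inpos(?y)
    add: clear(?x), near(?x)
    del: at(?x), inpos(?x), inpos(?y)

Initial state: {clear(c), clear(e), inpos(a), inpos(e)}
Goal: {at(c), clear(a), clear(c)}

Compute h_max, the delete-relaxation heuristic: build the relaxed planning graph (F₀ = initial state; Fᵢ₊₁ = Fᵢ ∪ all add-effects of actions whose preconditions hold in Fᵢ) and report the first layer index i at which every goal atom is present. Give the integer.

F0 = init (4 atoms)
F1 = F0 ∪ {at(a), at(c), at(e), at(f)}  (8 atoms)
F2 = F1 ∪ {clear(a), near(a), near(e)}  (11 atoms)
goal ⊆ F2  ⇒  h_max = 2

2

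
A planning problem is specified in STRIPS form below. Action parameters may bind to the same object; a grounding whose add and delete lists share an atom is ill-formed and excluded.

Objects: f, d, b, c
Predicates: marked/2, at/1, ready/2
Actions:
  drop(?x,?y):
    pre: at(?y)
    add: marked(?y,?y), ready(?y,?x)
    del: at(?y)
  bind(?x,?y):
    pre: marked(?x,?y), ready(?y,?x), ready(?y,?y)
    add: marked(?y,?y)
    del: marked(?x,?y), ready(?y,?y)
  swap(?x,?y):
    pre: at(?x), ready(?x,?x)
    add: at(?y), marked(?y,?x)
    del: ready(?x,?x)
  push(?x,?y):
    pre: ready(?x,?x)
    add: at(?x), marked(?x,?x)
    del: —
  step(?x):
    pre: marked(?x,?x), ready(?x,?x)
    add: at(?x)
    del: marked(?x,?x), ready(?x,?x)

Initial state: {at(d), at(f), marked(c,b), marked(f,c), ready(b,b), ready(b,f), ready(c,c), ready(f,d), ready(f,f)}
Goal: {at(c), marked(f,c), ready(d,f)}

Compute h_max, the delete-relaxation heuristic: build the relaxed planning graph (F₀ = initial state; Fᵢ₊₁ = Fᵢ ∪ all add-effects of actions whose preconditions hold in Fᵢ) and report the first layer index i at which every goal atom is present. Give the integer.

F0 = init (9 atoms)
F1 = F0 ∪ {at(b), at(c), marked(b,b), marked(b,f), marked(c,c), marked(c,f), marked(d,d), marked(d,f), marked(f,f), ready(d,b), ready(d,c), ready(d,d), ready(d,f), ready(f,b), ready(f,c)}  (24 atoms)
goal ⊆ F1  ⇒  h_max = 1

1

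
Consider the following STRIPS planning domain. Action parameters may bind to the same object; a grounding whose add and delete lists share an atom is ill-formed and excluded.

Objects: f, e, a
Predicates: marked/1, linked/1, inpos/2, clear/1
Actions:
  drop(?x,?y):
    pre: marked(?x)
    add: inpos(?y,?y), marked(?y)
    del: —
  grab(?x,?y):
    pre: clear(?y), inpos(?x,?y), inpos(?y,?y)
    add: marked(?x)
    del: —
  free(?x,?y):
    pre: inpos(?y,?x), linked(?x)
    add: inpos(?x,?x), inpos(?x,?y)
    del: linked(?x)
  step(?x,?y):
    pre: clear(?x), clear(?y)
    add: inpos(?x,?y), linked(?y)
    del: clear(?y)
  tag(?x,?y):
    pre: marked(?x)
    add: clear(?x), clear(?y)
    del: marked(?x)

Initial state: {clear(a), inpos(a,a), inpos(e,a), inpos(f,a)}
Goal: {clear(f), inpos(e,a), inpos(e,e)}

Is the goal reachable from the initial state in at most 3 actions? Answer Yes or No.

1. grab(f,a)  →  {clear(a), inpos(a,a), inpos(e,a), inpos(f,a), marked(f)}
2. drop(f,e)  →  {clear(a), inpos(a,a), inpos(e,a), inpos(e,e), inpos(f,a), marked(e), marked(f)}
3. tag(f,f)  →  {clear(a), clear(f), inpos(a,a), inpos(e,a), inpos(e,e), inpos(f,a), marked(e)}
optimal plan length = 3; 3 ≤ 3

Yes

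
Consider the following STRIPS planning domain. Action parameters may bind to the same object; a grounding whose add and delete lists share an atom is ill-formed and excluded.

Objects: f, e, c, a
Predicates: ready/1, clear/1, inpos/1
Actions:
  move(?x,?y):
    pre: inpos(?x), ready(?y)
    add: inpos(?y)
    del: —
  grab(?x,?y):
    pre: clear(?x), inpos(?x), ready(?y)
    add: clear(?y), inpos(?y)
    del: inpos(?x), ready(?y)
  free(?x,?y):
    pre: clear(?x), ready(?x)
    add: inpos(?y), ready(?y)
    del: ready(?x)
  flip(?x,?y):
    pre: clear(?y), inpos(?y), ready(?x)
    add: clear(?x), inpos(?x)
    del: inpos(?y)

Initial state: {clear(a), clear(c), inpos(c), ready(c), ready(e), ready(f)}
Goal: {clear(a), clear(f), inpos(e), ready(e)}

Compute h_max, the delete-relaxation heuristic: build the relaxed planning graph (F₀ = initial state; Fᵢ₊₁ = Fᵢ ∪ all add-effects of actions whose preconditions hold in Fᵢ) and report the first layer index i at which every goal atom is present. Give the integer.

F0 = init (6 atoms)
F1 = F0 ∪ {clear(e), clear(f), inpos(a), inpos(e), inpos(f), ready(a)}  (12 atoms)
goal ⊆ F1  ⇒  h_max = 1

1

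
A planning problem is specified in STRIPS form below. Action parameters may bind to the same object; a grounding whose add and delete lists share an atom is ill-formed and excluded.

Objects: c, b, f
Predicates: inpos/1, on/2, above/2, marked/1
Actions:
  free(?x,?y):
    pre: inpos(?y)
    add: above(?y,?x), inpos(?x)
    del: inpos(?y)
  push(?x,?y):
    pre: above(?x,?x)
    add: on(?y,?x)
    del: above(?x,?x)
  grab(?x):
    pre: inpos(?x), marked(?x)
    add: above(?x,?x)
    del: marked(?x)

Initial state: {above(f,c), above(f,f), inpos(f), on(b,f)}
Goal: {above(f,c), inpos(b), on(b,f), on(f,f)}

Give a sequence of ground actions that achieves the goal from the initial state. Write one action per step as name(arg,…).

free(b,f); push(f,f)

1. free(b,f)  →  {above(f,b), above(f,c), above(f,f), inpos(b), on(b,f)}
2. push(f,f)  →  {above(f,b), above(f,c), inpos(b), on(b,f), on(f,f)}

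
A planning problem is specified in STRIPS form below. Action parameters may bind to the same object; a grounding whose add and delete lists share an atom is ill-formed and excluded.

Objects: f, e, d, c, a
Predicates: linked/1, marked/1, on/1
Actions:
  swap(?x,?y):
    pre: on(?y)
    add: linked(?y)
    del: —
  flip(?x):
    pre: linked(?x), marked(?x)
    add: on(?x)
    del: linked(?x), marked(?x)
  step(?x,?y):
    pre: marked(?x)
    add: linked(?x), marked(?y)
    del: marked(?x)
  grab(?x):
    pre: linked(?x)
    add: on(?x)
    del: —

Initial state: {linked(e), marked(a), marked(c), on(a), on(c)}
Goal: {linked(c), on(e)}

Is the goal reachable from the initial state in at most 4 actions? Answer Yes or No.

1. swap(f,c)  →  {linked(c), linked(e), marked(a), marked(c), on(a), on(c)}
2. grab(e)  →  {linked(c), linked(e), marked(a), marked(c), on(a), on(c), on(e)}
optimal plan length = 2; 2 ≤ 4

Yes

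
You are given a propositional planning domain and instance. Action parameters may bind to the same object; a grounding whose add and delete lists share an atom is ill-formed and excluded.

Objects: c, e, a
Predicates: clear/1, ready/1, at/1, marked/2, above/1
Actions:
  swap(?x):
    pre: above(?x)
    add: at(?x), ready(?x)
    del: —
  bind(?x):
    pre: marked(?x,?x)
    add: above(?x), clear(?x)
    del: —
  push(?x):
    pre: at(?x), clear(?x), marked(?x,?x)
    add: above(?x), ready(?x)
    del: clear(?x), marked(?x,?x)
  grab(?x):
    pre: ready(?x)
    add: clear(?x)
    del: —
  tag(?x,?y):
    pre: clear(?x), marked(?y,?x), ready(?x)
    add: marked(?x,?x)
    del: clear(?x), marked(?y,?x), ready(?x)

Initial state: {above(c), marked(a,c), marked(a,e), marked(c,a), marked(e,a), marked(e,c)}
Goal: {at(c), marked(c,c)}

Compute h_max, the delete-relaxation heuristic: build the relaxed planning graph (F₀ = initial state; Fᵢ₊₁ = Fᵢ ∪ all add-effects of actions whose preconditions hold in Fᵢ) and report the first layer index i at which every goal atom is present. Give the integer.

F0 = init (6 atoms)
F1 = F0 ∪ {at(c), ready(c)}  (8 atoms)
F2 = F1 ∪ {clear(c)}  (9 atoms)
F3 = F2 ∪ {marked(c,c)}  (10 atoms)
goal ⊆ F3  ⇒  h_max = 3

3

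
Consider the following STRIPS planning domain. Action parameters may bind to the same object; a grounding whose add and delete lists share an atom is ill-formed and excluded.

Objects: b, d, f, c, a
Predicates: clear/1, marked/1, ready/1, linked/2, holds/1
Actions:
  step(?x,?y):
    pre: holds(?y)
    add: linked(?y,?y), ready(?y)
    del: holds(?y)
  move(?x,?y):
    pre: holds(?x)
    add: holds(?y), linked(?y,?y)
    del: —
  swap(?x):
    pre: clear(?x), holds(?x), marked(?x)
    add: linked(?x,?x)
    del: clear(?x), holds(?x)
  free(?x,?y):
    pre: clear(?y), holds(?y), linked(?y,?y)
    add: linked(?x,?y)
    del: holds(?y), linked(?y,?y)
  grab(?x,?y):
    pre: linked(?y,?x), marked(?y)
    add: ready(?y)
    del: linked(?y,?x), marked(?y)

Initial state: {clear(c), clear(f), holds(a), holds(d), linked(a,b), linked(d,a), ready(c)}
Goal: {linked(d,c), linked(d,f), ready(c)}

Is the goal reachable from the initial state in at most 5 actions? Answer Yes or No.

1. move(d,f)  →  {clear(c), clear(f), holds(a), holds(d), holds(f), linked(a,b), linked(d,a), linked(f,f), ready(c)}
2. move(d,c)  →  {clear(c), clear(f), holds(a), holds(c), holds(d), holds(f), linked(a,b), linked(c,c), linked(d,a), linked(f,f), ready(c)}
3. free(d,f)  →  {clear(c), clear(f), holds(a), holds(c), holds(d), linked(a,b), linked(c,c), linked(d,a), linked(d,f), ready(c)}
4. free(d,c)  →  {clear(c), clear(f), holds(a), holds(d), linked(a,b), linked(d,a), linked(d,c), linked(d,f), ready(c)}
optimal plan length = 4; 4 ≤ 5

Yes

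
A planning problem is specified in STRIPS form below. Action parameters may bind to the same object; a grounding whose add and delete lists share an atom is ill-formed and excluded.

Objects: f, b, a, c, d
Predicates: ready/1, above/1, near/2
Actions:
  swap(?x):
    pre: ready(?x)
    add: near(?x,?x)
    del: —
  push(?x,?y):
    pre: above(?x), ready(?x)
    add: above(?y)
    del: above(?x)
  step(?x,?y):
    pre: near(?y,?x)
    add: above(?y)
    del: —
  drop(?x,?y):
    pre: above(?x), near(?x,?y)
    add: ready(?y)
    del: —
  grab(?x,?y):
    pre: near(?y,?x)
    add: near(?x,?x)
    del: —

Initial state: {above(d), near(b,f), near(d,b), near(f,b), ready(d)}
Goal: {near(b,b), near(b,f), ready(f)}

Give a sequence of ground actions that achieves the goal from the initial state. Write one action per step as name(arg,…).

1. push(d,b)  →  {above(b), near(b,f), near(d,b), near(f,b), ready(d)}
2. drop(b,f)  →  {above(b), near(b,f), near(d,b), near(f,b), ready(d), ready(f)}
3. grab(b,f)  →  {above(b), near(b,b), near(b,f), near(d,b), near(f,b), ready(d), ready(f)}

push(d,b); drop(b,f); grab(b,f)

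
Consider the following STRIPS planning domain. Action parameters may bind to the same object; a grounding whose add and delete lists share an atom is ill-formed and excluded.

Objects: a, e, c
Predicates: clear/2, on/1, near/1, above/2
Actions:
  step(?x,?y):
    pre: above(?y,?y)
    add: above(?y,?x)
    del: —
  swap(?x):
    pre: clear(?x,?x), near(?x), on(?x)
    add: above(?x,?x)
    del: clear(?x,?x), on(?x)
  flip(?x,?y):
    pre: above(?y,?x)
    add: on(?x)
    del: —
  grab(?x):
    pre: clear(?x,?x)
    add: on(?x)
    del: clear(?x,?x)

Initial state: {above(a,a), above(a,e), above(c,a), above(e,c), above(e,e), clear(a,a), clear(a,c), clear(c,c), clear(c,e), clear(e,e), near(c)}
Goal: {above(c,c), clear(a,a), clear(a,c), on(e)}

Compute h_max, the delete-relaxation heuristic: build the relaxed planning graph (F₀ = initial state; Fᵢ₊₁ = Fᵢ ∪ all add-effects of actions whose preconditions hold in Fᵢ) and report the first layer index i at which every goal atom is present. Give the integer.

2

F0 = init (11 atoms)
F1 = F0 ∪ {above(a,c), above(e,a), on(a), on(c), on(e)}  (16 atoms)
F2 = F1 ∪ {above(c,c)}  (17 atoms)
goal ⊆ F2  ⇒  h_max = 2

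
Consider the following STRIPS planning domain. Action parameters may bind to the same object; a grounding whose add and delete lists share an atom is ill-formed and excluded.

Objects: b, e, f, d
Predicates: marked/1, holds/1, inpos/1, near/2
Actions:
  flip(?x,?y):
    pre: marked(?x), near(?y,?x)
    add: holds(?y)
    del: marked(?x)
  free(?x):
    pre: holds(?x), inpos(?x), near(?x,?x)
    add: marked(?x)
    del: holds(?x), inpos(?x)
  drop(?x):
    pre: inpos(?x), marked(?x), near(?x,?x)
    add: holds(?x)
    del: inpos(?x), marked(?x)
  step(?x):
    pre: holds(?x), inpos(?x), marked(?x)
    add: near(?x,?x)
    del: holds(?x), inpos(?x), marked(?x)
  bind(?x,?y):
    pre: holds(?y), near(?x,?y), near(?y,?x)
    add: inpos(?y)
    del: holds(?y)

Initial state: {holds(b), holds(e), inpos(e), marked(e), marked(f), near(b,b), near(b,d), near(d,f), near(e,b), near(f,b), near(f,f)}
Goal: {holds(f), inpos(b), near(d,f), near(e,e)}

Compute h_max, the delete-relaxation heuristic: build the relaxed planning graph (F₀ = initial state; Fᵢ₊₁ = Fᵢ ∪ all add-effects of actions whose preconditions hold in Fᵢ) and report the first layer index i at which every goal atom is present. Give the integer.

1

F0 = init (11 atoms)
F1 = F0 ∪ {holds(d), holds(f), inpos(b), near(e,e)}  (15 atoms)
goal ⊆ F1  ⇒  h_max = 1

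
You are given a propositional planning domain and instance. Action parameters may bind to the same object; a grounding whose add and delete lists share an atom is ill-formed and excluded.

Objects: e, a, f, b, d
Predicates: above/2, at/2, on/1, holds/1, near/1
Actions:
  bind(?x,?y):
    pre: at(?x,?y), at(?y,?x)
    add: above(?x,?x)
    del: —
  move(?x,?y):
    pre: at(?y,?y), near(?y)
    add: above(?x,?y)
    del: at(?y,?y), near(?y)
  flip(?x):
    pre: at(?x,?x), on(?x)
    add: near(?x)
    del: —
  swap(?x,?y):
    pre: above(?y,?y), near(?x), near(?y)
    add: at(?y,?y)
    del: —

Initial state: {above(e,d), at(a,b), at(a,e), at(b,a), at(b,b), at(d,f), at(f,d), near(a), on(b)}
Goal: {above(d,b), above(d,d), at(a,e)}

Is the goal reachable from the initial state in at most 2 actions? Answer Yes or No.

1. bind(d,f)  →  {above(d,d), above(e,d), at(a,b), at(a,e), at(b,a), at(b,b), at(d,f), at(f,d), near(a), on(b)}
2. flip(b)  →  {above(d,d), above(e,d), at(a,b), at(a,e), at(b,a), at(b,b), at(d,f), at(f,d), near(a), near(b), on(b)}
3. move(d,b)  →  {above(d,b), above(d,d), above(e,d), at(a,b), at(a,e), at(b,a), at(d,f), at(f,d), near(a), on(b)}
optimal plan length = 3; 3 > 2

No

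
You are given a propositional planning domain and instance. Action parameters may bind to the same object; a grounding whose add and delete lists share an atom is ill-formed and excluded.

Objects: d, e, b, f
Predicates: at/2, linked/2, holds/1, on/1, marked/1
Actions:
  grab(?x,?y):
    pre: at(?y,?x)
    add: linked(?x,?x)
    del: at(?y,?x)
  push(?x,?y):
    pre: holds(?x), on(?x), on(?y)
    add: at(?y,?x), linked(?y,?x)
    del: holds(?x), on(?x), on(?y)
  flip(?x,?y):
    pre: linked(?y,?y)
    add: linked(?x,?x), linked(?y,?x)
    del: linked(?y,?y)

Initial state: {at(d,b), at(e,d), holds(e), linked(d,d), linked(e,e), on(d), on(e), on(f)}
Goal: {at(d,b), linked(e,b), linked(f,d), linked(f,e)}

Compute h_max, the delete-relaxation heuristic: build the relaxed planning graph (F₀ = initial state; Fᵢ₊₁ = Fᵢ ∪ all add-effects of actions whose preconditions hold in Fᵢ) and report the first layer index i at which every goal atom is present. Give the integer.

2

F0 = init (8 atoms)
F1 = F0 ∪ {at(d,e), at(e,e), at(f,e), linked(b,b), linked(d,b), linked(d,e), linked(d,f), linked(e,b), linked(e,d), linked(e,f), linked(f,e), linked(f,f)}  (20 atoms)
F2 = F1 ∪ {linked(b,d), linked(b,e), linked(b,f), linked(f,b), linked(f,d)}  (25 atoms)
goal ⊆ F2  ⇒  h_max = 2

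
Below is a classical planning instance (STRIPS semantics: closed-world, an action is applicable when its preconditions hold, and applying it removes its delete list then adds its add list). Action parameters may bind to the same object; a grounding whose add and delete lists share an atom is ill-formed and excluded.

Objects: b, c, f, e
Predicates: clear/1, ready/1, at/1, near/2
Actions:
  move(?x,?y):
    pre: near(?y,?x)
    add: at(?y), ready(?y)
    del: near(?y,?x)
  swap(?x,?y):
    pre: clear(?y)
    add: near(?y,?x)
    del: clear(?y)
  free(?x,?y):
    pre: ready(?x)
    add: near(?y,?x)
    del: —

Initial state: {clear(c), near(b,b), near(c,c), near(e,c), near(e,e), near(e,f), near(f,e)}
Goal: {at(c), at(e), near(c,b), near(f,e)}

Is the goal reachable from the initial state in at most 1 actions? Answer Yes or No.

No

1. move(c,c)  →  {at(c), clear(c), near(b,b), near(e,c), near(e,e), near(e,f), near(f,e), ready(c)}
2. move(c,e)  →  {at(c), at(e), clear(c), near(b,b), near(e,e), near(e,f), near(f,e), ready(c), ready(e)}
3. swap(b,c)  →  {at(c), at(e), near(b,b), near(c,b), near(e,e), near(e,f), near(f,e), ready(c), ready(e)}
optimal plan length = 3; 3 > 1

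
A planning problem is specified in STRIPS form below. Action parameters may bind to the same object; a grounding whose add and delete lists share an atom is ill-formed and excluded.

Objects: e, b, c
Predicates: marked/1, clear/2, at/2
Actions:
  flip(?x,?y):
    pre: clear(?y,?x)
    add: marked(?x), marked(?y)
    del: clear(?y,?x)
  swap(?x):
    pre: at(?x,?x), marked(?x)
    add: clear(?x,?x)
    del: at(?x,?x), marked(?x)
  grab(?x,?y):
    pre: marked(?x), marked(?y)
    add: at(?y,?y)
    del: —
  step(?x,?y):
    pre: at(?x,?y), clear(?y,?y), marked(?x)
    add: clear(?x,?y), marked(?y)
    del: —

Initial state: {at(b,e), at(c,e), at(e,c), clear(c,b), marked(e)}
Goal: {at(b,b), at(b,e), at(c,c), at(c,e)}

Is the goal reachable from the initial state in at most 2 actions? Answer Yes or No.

1. flip(b,c)  →  {at(b,e), at(c,e), at(e,c), marked(b), marked(c), marked(e)}
2. grab(e,b)  →  {at(b,b), at(b,e), at(c,e), at(e,c), marked(b), marked(c), marked(e)}
3. grab(e,c)  →  {at(b,b), at(b,e), at(c,c), at(c,e), at(e,c), marked(b), marked(c), marked(e)}
optimal plan length = 3; 3 > 2

No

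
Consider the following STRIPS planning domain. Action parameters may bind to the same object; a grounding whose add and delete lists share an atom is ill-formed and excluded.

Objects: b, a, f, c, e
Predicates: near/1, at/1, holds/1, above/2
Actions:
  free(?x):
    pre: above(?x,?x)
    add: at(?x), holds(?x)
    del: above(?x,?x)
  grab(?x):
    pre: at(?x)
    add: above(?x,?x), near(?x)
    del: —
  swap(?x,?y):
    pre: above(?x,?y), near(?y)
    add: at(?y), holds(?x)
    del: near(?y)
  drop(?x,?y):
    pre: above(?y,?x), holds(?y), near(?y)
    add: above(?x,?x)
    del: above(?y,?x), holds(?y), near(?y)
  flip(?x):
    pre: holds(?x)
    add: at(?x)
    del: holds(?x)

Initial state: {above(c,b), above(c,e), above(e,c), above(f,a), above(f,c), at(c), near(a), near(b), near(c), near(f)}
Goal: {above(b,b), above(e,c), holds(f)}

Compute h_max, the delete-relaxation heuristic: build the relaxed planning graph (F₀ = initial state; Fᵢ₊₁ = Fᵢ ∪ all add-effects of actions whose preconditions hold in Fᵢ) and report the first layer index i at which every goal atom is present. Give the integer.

F0 = init (10 atoms)
F1 = F0 ∪ {above(c,c), at(a), at(b), holds(c), holds(e), holds(f)}  (16 atoms)
F2 = F1 ∪ {above(a,a), above(b,b), above(e,e), at(e), at(f)}  (21 atoms)
goal ⊆ F2  ⇒  h_max = 2

2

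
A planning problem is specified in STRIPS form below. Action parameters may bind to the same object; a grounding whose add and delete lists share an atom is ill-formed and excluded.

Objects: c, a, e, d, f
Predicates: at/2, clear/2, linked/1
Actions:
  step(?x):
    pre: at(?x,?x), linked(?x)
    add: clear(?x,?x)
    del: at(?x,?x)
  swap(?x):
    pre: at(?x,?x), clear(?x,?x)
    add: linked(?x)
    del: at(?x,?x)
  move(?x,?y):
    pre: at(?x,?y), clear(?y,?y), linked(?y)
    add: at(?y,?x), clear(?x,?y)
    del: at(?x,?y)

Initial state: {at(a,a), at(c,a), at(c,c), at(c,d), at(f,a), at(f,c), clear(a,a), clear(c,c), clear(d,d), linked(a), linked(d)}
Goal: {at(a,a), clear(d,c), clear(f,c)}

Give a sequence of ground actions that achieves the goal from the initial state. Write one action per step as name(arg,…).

swap(c); move(c,d); move(d,c); move(f,c)

1. swap(c)  →  {at(a,a), at(c,a), at(c,d), at(f,a), at(f,c), clear(a,a), clear(c,c), clear(d,d), linked(a), linked(c), linked(d)}
2. move(c,d)  →  {at(a,a), at(c,a), at(d,c), at(f,a), at(f,c), clear(a,a), clear(c,c), clear(c,d), clear(d,d), linked(a), linked(c), linked(d)}
3. move(d,c)  →  {at(a,a), at(c,a), at(c,d), at(f,a), at(f,c), clear(a,a), clear(c,c), clear(c,d), clear(d,c), clear(d,d), linked(a), linked(c), linked(d)}
4. move(f,c)  →  {at(a,a), at(c,a), at(c,d), at(c,f), at(f,a), clear(a,a), clear(c,c), clear(c,d), clear(d,c), clear(d,d), clear(f,c), linked(a), linked(c), linked(d)}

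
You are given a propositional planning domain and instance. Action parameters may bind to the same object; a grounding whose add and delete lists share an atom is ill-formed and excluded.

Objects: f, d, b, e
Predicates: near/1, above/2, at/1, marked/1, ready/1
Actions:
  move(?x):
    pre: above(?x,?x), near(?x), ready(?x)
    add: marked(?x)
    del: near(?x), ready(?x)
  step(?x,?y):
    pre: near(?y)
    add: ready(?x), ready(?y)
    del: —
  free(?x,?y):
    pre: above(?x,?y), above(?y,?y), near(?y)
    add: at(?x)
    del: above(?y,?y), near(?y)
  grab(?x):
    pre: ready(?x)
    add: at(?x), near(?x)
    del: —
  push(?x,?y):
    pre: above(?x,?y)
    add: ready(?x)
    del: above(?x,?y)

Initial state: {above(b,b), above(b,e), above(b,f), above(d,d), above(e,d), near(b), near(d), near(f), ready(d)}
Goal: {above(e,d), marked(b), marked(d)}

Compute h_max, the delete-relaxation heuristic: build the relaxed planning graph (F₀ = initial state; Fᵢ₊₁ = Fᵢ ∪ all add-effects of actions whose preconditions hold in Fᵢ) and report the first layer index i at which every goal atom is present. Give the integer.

2

F0 = init (9 atoms)
F1 = F0 ∪ {at(b), at(d), at(e), marked(d), ready(b), ready(e), ready(f)}  (16 atoms)
F2 = F1 ∪ {at(f), marked(b), near(e)}  (19 atoms)
goal ⊆ F2  ⇒  h_max = 2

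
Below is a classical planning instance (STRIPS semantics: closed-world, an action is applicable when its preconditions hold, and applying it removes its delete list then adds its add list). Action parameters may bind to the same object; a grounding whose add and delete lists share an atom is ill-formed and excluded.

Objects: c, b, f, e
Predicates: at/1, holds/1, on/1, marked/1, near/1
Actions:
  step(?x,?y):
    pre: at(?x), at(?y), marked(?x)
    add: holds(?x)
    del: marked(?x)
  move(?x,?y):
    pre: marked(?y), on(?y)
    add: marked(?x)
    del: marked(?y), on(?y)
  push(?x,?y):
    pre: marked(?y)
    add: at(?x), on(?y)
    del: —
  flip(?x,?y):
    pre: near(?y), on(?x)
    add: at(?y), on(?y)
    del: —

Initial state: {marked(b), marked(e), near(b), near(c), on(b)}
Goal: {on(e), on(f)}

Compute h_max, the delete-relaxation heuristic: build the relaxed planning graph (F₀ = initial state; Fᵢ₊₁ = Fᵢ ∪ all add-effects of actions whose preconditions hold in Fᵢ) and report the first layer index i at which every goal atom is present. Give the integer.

F0 = init (5 atoms)
F1 = F0 ∪ {at(b), at(c), at(e), at(f), marked(c), marked(f), on(c), on(e)}  (13 atoms)
F2 = F1 ∪ {holds(b), holds(c), holds(e), holds(f), on(f)}  (18 atoms)
goal ⊆ F2  ⇒  h_max = 2

2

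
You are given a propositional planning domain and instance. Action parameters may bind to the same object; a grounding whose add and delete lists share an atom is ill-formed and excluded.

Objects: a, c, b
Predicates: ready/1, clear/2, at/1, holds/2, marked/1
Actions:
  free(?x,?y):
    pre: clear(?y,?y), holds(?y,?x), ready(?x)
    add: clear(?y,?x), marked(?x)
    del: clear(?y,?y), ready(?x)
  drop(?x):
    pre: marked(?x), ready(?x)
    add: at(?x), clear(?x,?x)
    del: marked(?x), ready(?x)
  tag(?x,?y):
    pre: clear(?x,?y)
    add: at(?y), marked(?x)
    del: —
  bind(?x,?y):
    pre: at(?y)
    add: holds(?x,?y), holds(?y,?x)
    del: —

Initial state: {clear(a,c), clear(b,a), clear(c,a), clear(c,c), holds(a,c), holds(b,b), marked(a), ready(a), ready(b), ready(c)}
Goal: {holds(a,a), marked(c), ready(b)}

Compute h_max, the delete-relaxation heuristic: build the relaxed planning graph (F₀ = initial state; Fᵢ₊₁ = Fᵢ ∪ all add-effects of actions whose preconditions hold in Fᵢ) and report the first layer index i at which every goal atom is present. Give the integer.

2

F0 = init (10 atoms)
F1 = F0 ∪ {at(a), at(c), clear(a,a), marked(b), marked(c)}  (15 atoms)
F2 = F1 ∪ {at(b), clear(b,b), holds(a,a), holds(a,b), holds(b,a), holds(b,c), holds(c,a), holds(c,b), holds(c,c)}  (24 atoms)
goal ⊆ F2  ⇒  h_max = 2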